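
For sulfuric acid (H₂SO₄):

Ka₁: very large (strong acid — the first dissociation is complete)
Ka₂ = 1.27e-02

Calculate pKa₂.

pKa₂ = -log(Ka₂) = -log(1.27e-02) = 1.90.

pK_{a2} = 1.90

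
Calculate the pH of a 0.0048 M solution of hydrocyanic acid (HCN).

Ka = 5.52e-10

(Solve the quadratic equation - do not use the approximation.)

x² + Ka×x - Ka×C = 0. Using quadratic formula: [H⁺] = 1.6275e-06

pH = 5.79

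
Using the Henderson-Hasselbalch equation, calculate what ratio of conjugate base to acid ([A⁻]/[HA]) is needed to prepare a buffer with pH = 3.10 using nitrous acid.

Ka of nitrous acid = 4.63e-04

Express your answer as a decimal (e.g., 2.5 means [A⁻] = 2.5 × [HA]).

pKa = -log(4.63e-04) = 3.3344. pH = pKa + log([A⁻]/[HA]), so log([A⁻]/[HA]) = pH − pKa = 3.10 − 3.3344 = -0.2344. [A⁻]/[HA] = 10^(-0.2344) = 0.583

[A⁻]/[HA] = 0.583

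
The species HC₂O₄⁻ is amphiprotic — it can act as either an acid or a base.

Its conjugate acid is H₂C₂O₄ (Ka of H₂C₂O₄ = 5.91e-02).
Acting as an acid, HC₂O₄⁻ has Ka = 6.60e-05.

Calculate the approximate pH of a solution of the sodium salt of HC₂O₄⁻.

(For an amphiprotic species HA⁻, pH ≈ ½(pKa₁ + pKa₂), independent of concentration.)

pKa₁ = -log(5.91e-02) = 1.23; pKa₂ = -log(6.60e-05) = 4.18. For an amphiprotic species, pH ≈ ½(pKa₁ + pKa₂) = ½(1.23 + 4.18) = 2.70.

pH = 2.70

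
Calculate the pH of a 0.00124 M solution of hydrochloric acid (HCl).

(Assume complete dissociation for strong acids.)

[H⁺] = 0.00124 M for strong acid. pH = -log[H⁺] = -log(0.00124)

pH = 2.91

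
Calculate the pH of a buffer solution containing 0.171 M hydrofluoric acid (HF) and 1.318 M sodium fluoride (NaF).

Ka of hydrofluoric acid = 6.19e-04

pKa = -log(6.19e-04) = 3.21. pH = pKa + log([A⁻]/[HA]) = 3.21 + log(1.318/0.171)

pH = 4.10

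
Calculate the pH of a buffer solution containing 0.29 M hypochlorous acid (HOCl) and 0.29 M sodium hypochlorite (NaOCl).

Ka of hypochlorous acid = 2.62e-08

pKa = -log(2.62e-08) = 7.58. pH = pKa + log([A⁻]/[HA]) = 7.58 + log(0.29/0.29)

pH = 7.58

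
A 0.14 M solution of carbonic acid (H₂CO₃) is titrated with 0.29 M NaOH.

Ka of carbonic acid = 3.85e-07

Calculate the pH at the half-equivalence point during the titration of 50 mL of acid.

At half-equivalence [HA] = [A⁻], so Henderson-Hasselbalch gives pH = pKa = -log(3.85e-07) = 6.41.

pH = pKa = 6.41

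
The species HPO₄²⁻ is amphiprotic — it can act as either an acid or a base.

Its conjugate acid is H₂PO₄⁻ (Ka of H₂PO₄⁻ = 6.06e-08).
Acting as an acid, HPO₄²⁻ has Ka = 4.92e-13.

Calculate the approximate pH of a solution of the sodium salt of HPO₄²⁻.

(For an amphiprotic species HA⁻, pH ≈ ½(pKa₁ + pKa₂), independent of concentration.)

pKa₁ = -log(6.06e-08) = 7.22; pKa₂ = -log(4.92e-13) = 12.31. For an amphiprotic species, pH ≈ ½(pKa₁ + pKa₂) = ½(7.22 + 12.31) = 9.76.

pH = 9.76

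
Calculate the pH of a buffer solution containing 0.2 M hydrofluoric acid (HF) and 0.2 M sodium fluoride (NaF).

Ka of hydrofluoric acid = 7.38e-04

pKa = -log(7.38e-04) = 3.13. pH = pKa + log([A⁻]/[HA]) = 3.13 + log(0.2/0.2)

pH = 3.13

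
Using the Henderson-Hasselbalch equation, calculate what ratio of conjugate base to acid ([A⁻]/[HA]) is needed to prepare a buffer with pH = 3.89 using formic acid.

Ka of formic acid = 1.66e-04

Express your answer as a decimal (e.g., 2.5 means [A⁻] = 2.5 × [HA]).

pKa = -log(1.66e-04) = 3.7799. pH = pKa + log([A⁻]/[HA]), so log([A⁻]/[HA]) = pH − pKa = 3.89 − 3.7799 = 0.1101. [A⁻]/[HA] = 10^(0.1101) = 1.29

[A⁻]/[HA] = 1.29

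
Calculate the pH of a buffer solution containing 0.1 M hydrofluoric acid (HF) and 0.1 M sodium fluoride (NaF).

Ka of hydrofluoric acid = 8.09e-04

pKa = -log(8.09e-04) = 3.09. pH = pKa + log([A⁻]/[HA]) = 3.09 + log(0.1/0.1)

pH = 3.09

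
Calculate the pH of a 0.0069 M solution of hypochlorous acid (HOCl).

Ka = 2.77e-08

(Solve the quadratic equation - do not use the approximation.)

x² + Ka×x - Ka×C = 0. Using quadratic formula: [H⁺] = 1.3811e-05

pH = 4.86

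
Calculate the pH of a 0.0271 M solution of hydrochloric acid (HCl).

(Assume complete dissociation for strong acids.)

[H⁺] = 0.0271 M for strong acid. pH = -log[H⁺] = -log(0.0271)

pH = 1.57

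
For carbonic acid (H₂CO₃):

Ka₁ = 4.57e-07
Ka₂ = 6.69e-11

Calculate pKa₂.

pKa₂ = -log(Ka₂) = -log(6.69e-11) = 10.17.

pK_{a2} = 10.17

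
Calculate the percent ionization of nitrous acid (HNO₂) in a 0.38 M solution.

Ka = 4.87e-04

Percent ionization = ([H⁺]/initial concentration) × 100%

Using Ka equilibrium: x² + Ka×x - Ka×C = 0. Solving: [H⁺] = 1.3362e-02. Percent = (1.3362e-02/0.38) × 100

Percent ionization = 3.52%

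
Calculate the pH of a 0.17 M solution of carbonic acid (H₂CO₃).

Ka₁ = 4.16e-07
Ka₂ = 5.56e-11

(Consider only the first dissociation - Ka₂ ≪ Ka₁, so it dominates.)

First dissociation dominates. From Ka₁ = [H⁺][HA⁻]/[H₂A], x² + Ka₁·x − Ka₁·C = 0 with C = 0.17 M and Ka₁ = 4.16e-07. Solving: [H⁺] = (−Ka₁ + √(Ka₁² + 4·Ka₁·C)) / 2 = 2.6572e-04 M. pH = -log(2.6572e-04) = 3.58.

pH = 3.58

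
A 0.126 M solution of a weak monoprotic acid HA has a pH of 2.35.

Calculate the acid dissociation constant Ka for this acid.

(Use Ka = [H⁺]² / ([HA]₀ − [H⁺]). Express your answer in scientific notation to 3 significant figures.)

[H⁺] = 10^(−pH) = 10^(−2.35) = 4.467e-03 M. For HA ⇌ H⁺ + A⁻, Ka = [H⁺][A⁻]/[HA] = [H⁺]² / ([HA]₀ − [H⁺]) = (4.467e-03)² / (0.126 − 4.467e-03) = 1.64e-04.

K_a = 1.64e-04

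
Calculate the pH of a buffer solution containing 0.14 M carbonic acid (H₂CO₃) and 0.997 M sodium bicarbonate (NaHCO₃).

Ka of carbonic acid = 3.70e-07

pKa = -log(3.70e-07) = 6.43. pH = pKa + log([A⁻]/[HA]) = 6.43 + log(0.997/0.14)

pH = 7.28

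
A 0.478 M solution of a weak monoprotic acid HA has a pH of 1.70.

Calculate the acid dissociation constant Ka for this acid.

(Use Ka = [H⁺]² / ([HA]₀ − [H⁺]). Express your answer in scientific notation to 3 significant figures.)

[H⁺] = 10^(−pH) = 10^(−1.70) = 1.995e-02 M. For HA ⇌ H⁺ + A⁻, Ka = [H⁺][A⁻]/[HA] = [H⁺]² / ([HA]₀ − [H⁺]) = (1.995e-02)² / (0.478 − 1.995e-02) = 8.69e-04.

K_a = 8.69e-04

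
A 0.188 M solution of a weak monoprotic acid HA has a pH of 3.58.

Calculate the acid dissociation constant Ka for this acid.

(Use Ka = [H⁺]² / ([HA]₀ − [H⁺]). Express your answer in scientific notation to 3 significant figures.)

[H⁺] = 10^(−pH) = 10^(−3.58) = 2.630e-04 M. For HA ⇌ H⁺ + A⁻, Ka = [H⁺][A⁻]/[HA] = [H⁺]² / ([HA]₀ − [H⁺]) = (2.630e-04)² / (0.188 − 2.630e-04) = 3.69e-07.

K_a = 3.69e-07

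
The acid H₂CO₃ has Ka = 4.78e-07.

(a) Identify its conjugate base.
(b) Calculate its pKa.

(a) The conjugate base is formed by removing one H⁺ from H₂CO₃, giving HCO₃⁻. (b) pKa = -log(Ka) = -log(4.78e-07) = 6.32.

Conjugate base: HCO₃⁻; pK_a = 6.32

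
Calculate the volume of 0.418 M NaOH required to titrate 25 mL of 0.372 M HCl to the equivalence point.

At equivalence: moles acid = moles base. moles HCl = 0.372 × 25/1000 = 0.0093 mol. V_base = moles / 0.418 × 1000 = 22.2 mL.

V_{base} = 22.2 mL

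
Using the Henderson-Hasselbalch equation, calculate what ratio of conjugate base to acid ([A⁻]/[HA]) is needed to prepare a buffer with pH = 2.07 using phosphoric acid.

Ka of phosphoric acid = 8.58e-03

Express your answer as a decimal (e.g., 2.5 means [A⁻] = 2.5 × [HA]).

pKa = -log(8.58e-03) = 2.0665. pH = pKa + log([A⁻]/[HA]), so log([A⁻]/[HA]) = pH − pKa = 2.07 − 2.0665 = 0.0035. [A⁻]/[HA] = 10^(0.0035) = 1.01

[A⁻]/[HA] = 1.01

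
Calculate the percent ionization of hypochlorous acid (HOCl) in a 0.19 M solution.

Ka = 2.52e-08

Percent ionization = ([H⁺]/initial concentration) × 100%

Using Ka equilibrium: x² + Ka×x - Ka×C = 0. Solving: [H⁺] = 6.9183e-05. Percent = (6.9183e-05/0.19) × 100

Percent ionization = 0.0364%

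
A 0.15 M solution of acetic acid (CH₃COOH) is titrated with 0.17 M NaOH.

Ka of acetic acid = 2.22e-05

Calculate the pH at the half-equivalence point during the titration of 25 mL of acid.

At half-equivalence [HA] = [A⁻], so Henderson-Hasselbalch gives pH = pKa = -log(2.22e-05) = 4.65.

pH = pKa = 4.65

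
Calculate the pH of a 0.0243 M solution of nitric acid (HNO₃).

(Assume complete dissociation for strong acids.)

[H⁺] = 0.0243 M for strong acid. pH = -log[H⁺] = -log(0.0243)

pH = 1.61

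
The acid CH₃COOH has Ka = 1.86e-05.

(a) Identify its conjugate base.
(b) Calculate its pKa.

(a) The conjugate base is formed by removing one H⁺ from CH₃COOH, giving CH₃COO⁻. (b) pKa = -log(Ka) = -log(1.86e-05) = 4.73.

Conjugate base: CH₃COO⁻; pK_a = 4.73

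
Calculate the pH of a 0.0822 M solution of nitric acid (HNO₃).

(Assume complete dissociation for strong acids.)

[H⁺] = 0.0822 M for strong acid. pH = -log[H⁺] = -log(0.0822)

pH = 1.09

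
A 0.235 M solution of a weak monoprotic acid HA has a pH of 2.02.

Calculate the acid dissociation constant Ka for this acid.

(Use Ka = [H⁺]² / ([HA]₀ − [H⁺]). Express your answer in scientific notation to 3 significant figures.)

[H⁺] = 10^(−pH) = 10^(−2.02) = 9.550e-03 M. For HA ⇌ H⁺ + A⁻, Ka = [H⁺][A⁻]/[HA] = [H⁺]² / ([HA]₀ − [H⁺]) = (9.550e-03)² / (0.235 − 9.550e-03) = 4.05e-04.

K_a = 4.05e-04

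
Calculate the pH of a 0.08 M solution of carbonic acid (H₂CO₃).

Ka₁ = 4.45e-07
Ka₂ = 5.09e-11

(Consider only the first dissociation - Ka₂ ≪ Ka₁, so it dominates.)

First dissociation dominates. From Ka₁ = [H⁺][HA⁻]/[H₂A], x² + Ka₁·x − Ka₁·C = 0 with C = 0.08 M and Ka₁ = 4.45e-07. Solving: [H⁺] = (−Ka₁ + √(Ka₁² + 4·Ka₁·C)) / 2 = 1.8846e-04 M. pH = -log(1.8846e-04) = 3.72.

pH = 3.72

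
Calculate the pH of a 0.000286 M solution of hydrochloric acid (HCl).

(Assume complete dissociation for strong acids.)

[H⁺] = 0.000286 M for strong acid. pH = -log[H⁺] = -log(0.000286)

pH = 3.54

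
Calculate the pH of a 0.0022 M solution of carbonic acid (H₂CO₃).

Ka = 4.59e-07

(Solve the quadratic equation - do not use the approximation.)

x² + Ka×x - Ka×C = 0. Using quadratic formula: [H⁺] = 3.1549e-05

pH = 4.50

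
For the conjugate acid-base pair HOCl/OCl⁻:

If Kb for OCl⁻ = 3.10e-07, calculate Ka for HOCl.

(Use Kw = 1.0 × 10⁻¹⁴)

For a conjugate pair Ka × Kb = Kw, so Ka = Kw/Kb = 1.0 × 10⁻¹⁴ / 3.10e-07 = 3.23e-08.

K_a = 3.23e-08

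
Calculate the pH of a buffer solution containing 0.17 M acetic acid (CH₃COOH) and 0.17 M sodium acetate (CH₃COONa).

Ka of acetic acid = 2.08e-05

pKa = -log(2.08e-05) = 4.68. pH = pKa + log([A⁻]/[HA]) = 4.68 + log(0.17/0.17)

pH = 4.68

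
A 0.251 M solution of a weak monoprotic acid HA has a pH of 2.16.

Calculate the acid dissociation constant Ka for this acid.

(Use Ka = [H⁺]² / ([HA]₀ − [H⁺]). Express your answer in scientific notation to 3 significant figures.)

[H⁺] = 10^(−pH) = 10^(−2.16) = 6.918e-03 M. For HA ⇌ H⁺ + A⁻, Ka = [H⁺][A⁻]/[HA] = [H⁺]² / ([HA]₀ − [H⁺]) = (6.918e-03)² / (0.251 − 6.918e-03) = 1.96e-04.

K_a = 1.96e-04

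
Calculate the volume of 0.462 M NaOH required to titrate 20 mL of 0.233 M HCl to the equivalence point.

At equivalence: moles acid = moles base. moles HCl = 0.233 × 20/1000 = 0.00466 mol. V_base = moles / 0.462 × 1000 = 10.1 mL.

V_{base} = 10.1 mL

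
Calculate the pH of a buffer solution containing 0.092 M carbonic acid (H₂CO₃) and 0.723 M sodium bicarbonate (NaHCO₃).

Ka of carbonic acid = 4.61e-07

pKa = -log(4.61e-07) = 6.34. pH = pKa + log([A⁻]/[HA]) = 6.34 + log(0.723/0.092)

pH = 7.23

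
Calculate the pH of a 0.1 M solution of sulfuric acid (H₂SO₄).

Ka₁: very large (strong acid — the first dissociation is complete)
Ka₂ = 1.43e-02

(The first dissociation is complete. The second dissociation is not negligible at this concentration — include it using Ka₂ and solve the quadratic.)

First dissociation is complete: [H⁺]₀ = [HSO₄⁻]₀ = C = 0.1 M. Second dissociation HSO₄⁻ ⇌ H⁺ + SO₄²⁻: let x = [SO₄²⁻]. Ka₂ = (C + x)·x / (C − x) = 1.43e-02 → x² + (C + Ka₂)·x − Ka₂·C = 0 → x² + 0.11430·x − 1.430e-03 = 0. x = (−0.11430 + √(0.11430² + 4 × 1.430e-03)) / 2 = 1.1378e-02 M. [H⁺] = C + x = 0.1 + 1.1378e-02 = 1.1138e-01 M. pH = -log(1.1138e-01) = 0.95.

pH = 0.95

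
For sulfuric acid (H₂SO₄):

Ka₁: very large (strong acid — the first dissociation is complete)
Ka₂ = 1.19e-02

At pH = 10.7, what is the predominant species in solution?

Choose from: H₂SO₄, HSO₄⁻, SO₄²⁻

The first dissociation is complete, so H₂SO₄ itself is never the predominant species in water; pKa₂ = -log(1.19e-02) = 1.92. For a polyprotic acid the predominant species crosses at each pKa: below pKa_n the protonated form dominates, above it the deprotonated form does. At pH = 10.7, the predominant species is SO₄²⁻.

SO₄²⁻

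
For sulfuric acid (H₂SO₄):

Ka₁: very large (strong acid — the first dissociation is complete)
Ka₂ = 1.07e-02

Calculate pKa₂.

pKa₂ = -log(Ka₂) = -log(1.07e-02) = 1.97.

pK_{a2} = 1.97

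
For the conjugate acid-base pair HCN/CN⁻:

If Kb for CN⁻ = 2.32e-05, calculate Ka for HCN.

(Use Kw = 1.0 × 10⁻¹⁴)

For a conjugate pair Ka × Kb = Kw, so Ka = Kw/Kb = 1.0 × 10⁻¹⁴ / 2.32e-05 = 4.31e-10.

K_a = 4.31e-10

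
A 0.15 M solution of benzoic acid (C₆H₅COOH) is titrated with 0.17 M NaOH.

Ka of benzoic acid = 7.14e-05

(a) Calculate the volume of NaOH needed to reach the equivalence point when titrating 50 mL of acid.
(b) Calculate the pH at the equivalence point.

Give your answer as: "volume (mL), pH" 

moles acid = 0.15 × 50/1000 = 0.0075 mol; V_base = moles/0.17 × 1000 = 44.1 mL. At equivalence only the conjugate base is present: [A⁻] = 0.0075/0.094 = 7.9687e-02 M. Kb = Kw/Ka = 1.40e-10; [OH⁻] = √(Kb × [A⁻]) = 3.3408e-06; pOH = 5.48; pH = 14 - pOH = 8.52.

V = 44.1 mL, pH = 8.52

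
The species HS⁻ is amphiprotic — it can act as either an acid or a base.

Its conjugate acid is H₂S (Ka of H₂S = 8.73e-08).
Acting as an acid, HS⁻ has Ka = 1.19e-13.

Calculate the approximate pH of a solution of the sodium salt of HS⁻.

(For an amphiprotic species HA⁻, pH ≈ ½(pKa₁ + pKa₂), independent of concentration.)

pKa₁ = -log(8.73e-08) = 7.06; pKa₂ = -log(1.19e-13) = 12.92. For an amphiprotic species, pH ≈ ½(pKa₁ + pKa₂) = ½(7.06 + 12.92) = 9.99.

pH = 9.99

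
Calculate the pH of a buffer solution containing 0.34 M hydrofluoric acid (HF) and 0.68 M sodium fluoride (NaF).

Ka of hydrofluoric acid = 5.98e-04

pKa = -log(5.98e-04) = 3.22. pH = pKa + log([A⁻]/[HA]) = 3.22 + log(0.68/0.34)

pH = 3.52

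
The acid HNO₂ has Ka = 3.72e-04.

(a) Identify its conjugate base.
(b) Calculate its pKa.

(a) The conjugate base is formed by removing one H⁺ from HNO₂, giving NO₂⁻. (b) pKa = -log(Ka) = -log(3.72e-04) = 3.43.

Conjugate base: NO₂⁻; pK_a = 3.43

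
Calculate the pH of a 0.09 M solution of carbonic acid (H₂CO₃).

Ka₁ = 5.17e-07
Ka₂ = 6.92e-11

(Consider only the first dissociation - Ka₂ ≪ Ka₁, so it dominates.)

First dissociation dominates. From Ka₁ = [H⁺][HA⁻]/[H₂A], x² + Ka₁·x − Ka₁·C = 0 with C = 0.09 M and Ka₁ = 5.17e-07. Solving: [H⁺] = (−Ka₁ + √(Ka₁² + 4·Ka₁·C)) / 2 = 2.1545e-04 M. pH = -log(2.1545e-04) = 3.67.

pH = 3.67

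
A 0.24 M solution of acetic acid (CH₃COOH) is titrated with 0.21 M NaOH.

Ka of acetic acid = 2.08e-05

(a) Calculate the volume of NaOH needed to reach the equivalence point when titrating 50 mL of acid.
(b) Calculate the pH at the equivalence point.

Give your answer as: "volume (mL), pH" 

moles acid = 0.24 × 50/1000 = 0.012 mol; V_base = moles/0.21 × 1000 = 57.1 mL. At equivalence only the conjugate base is present: [A⁻] = 0.012/0.107 = 1.1200e-01 M. Kb = Kw/Ka = 4.81e-10; [OH⁻] = √(Kb × [A⁻]) = 7.3380e-06; pOH = 5.13; pH = 14 - pOH = 8.87.

V = 57.1 mL, pH = 8.87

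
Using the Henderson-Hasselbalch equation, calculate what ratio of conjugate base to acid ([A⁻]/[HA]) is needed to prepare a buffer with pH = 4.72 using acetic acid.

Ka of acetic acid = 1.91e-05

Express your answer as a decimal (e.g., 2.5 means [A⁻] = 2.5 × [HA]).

pKa = -log(1.91e-05) = 4.7190. pH = pKa + log([A⁻]/[HA]), so log([A⁻]/[HA]) = pH − pKa = 4.72 − 4.7190 = 0.0010. [A⁻]/[HA] = 10^(0.0010) = 1.00

[A⁻]/[HA] = 1.00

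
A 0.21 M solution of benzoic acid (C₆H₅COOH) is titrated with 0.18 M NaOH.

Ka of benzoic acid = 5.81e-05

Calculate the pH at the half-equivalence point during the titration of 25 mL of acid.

At half-equivalence [HA] = [A⁻], so Henderson-Hasselbalch gives pH = pKa = -log(5.81e-05) = 4.24.

pH = pKa = 4.24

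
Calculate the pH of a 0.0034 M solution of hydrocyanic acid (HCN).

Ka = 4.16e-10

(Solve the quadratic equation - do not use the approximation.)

x² + Ka×x - Ka×C = 0. Using quadratic formula: [H⁺] = 1.1891e-06

pH = 5.92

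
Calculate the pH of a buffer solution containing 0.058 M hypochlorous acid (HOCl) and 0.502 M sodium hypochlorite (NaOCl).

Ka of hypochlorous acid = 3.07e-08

pKa = -log(3.07e-08) = 7.51. pH = pKa + log([A⁻]/[HA]) = 7.51 + log(0.502/0.058)

pH = 8.45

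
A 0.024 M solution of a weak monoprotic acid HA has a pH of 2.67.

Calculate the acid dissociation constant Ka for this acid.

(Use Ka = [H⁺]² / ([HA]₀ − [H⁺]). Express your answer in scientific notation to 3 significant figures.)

[H⁺] = 10^(−pH) = 10^(−2.67) = 2.138e-03 M. For HA ⇌ H⁺ + A⁻, Ka = [H⁺][A⁻]/[HA] = [H⁺]² / ([HA]₀ − [H⁺]) = (2.138e-03)² / (0.024 − 2.138e-03) = 2.09e-04.

K_a = 2.09e-04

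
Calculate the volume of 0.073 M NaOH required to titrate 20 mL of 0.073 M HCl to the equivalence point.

At equivalence: moles acid = moles base. moles HCl = 0.073 × 20/1000 = 0.00146 mol. V_base = moles / 0.073 × 1000 = 20.0 mL.

V_{base} = 20.0 mL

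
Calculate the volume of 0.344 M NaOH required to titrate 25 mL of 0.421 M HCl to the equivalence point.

At equivalence: moles acid = moles base. moles HCl = 0.421 × 25/1000 = 0.01052 mol. V_base = moles / 0.344 × 1000 = 30.6 mL.

V_{base} = 30.6 mL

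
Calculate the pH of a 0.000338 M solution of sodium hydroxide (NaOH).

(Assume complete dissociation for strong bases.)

[OH⁻] = 0.000338 M for strong base. pOH = -log[OH⁻] = 3.47, pH = 14 - pOH

pH = 10.53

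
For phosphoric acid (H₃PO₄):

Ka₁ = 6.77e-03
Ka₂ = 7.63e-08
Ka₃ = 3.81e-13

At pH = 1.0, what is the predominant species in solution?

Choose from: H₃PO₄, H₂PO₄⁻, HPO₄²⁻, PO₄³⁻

pKa₁ = 2.17, pKa₂ = 7.12, pKa₃ = 12.42. For a polyprotic acid the predominant species crosses at each pKa: below pKa_n the protonated form dominates, above it the deprotonated form does. At pH = 1.0, the predominant species is H₃PO₄.

H₃PO₄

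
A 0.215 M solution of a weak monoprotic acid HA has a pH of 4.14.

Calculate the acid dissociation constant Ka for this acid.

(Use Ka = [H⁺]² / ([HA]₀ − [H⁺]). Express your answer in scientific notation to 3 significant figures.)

[H⁺] = 10^(−pH) = 10^(−4.14) = 7.244e-05 M. For HA ⇌ H⁺ + A⁻, Ka = [H⁺][A⁻]/[HA] = [H⁺]² / ([HA]₀ − [H⁺]) = (7.244e-05)² / (0.215 − 7.244e-05) = 2.44e-08.

K_a = 2.44e-08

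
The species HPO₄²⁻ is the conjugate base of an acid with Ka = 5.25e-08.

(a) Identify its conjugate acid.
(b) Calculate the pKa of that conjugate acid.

(a) The conjugate acid is formed by adding one H⁺ to HPO₄²⁻, giving H₂PO₄⁻. (b) pKa = -log(Ka) = -log(5.25e-08) = 7.28.

Conjugate acid: H₂PO₄⁻; pK_a = 7.28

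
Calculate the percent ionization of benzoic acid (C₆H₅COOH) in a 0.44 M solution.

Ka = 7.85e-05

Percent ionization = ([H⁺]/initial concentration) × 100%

Using Ka equilibrium: x² + Ka×x - Ka×C = 0. Solving: [H⁺] = 5.8380e-03. Percent = (5.8380e-03/0.44) × 100

Percent ionization = 1.33%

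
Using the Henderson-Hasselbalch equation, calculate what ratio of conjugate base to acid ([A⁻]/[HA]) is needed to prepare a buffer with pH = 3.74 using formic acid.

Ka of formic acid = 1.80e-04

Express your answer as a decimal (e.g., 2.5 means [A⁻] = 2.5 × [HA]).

pKa = -log(1.80e-04) = 3.7447. pH = pKa + log([A⁻]/[HA]), so log([A⁻]/[HA]) = pH − pKa = 3.74 − 3.7447 = -0.0047. [A⁻]/[HA] = 10^(-0.0047) = 0.989

[A⁻]/[HA] = 0.989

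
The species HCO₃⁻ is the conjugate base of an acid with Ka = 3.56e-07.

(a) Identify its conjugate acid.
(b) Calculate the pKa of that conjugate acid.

(a) The conjugate acid is formed by adding one H⁺ to HCO₃⁻, giving H₂CO₃. (b) pKa = -log(Ka) = -log(3.56e-07) = 6.45.

Conjugate acid: H₂CO₃; pK_a = 6.45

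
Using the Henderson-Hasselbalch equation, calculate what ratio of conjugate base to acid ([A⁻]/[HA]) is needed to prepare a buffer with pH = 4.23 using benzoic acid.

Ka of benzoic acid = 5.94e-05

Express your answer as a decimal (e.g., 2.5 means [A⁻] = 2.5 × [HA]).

pKa = -log(5.94e-05) = 4.2262. pH = pKa + log([A⁻]/[HA]), so log([A⁻]/[HA]) = pH − pKa = 4.23 − 4.2262 = 0.0038. [A⁻]/[HA] = 10^(0.0038) = 1.01

[A⁻]/[HA] = 1.01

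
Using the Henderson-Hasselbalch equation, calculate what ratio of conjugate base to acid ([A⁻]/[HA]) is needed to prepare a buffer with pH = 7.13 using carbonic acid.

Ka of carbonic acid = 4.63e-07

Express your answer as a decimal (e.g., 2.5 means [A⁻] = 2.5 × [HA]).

pKa = -log(4.63e-07) = 6.3344. pH = pKa + log([A⁻]/[HA]), so log([A⁻]/[HA]) = pH − pKa = 7.13 − 6.3344 = 0.7956. [A⁻]/[HA] = 10^(0.7956) = 6.25

[A⁻]/[HA] = 6.25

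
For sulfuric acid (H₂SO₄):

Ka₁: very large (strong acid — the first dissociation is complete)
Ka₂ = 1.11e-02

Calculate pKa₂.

pKa₂ = -log(Ka₂) = -log(1.11e-02) = 1.95.

pK_{a2} = 1.95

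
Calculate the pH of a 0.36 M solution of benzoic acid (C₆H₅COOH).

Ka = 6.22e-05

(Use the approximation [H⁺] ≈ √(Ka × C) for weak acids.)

[H⁺] = √(Ka × C) = √(6.22e-05 × 0.36) = 4.7320e-03. pH = -log(4.7320e-03)

pH = 2.32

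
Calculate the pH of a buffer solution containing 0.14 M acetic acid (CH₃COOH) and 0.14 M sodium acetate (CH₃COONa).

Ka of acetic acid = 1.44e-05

pKa = -log(1.44e-05) = 4.84. pH = pKa + log([A⁻]/[HA]) = 4.84 + log(0.14/0.14)

pH = 4.84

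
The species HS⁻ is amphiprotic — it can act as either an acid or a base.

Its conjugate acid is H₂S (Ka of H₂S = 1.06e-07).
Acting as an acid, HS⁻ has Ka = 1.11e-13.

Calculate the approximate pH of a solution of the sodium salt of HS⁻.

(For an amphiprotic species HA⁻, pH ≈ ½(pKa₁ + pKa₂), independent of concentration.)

pKa₁ = -log(1.06e-07) = 6.97; pKa₂ = -log(1.11e-13) = 12.95. For an amphiprotic species, pH ≈ ½(pKa₁ + pKa₂) = ½(6.97 + 12.95) = 9.96.

pH = 9.96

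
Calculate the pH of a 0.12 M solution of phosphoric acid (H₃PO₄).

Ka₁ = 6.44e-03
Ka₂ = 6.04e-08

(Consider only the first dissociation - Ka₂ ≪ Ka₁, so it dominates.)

First dissociation dominates. From Ka₁ = [H⁺][HA⁻]/[H₂A], x² + Ka₁·x − Ka₁·C = 0 with C = 0.12 M and Ka₁ = 6.44e-03. Solving: [H⁺] = (−Ka₁ + √(Ka₁² + 4·Ka₁·C)) / 2 = 2.4765e-02 M. pH = -log(2.4765e-02) = 1.61.

pH = 1.61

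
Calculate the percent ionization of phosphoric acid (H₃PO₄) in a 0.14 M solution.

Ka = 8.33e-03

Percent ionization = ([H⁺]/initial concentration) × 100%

Using Ka equilibrium: x² + Ka×x - Ka×C = 0. Solving: [H⁺] = 3.0238e-02. Percent = (3.0238e-02/0.14) × 100

Percent ionization = 21.6%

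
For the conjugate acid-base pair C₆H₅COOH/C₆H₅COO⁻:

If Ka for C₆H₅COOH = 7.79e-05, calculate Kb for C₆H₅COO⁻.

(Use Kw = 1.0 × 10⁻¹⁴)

For a conjugate pair Ka × Kb = Kw, so Kb = Kw/Ka = 1.0 × 10⁻¹⁴ / 7.79e-05 = 1.28e-10.

K_b = 1.28e-10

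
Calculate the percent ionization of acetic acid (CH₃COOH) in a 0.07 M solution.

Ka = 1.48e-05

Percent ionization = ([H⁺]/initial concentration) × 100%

Using Ka equilibrium: x² + Ka×x - Ka×C = 0. Solving: [H⁺] = 1.0105e-03. Percent = (1.0105e-03/0.07) × 100

Percent ionization = 1.44%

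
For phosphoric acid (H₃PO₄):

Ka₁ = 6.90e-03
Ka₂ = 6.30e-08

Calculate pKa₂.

pKa₂ = -log(Ka₂) = -log(6.30e-08) = 7.20.

pK_{a2} = 7.20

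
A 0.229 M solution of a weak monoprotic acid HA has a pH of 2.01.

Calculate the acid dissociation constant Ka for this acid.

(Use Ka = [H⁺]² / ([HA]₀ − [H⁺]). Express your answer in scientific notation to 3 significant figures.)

[H⁺] = 10^(−pH) = 10^(−2.01) = 9.772e-03 M. For HA ⇌ H⁺ + A⁻, Ka = [H⁺][A⁻]/[HA] = [H⁺]² / ([HA]₀ − [H⁺]) = (9.772e-03)² / (0.229 − 9.772e-03) = 4.36e-04.

K_a = 4.36e-04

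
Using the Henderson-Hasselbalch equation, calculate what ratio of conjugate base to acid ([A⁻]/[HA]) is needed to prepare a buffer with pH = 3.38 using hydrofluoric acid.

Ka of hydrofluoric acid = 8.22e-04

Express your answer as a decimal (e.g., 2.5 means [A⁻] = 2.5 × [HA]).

pKa = -log(8.22e-04) = 3.0851. pH = pKa + log([A⁻]/[HA]), so log([A⁻]/[HA]) = pH − pKa = 3.38 − 3.0851 = 0.2949. [A⁻]/[HA] = 10^(0.2949) = 1.97

[A⁻]/[HA] = 1.97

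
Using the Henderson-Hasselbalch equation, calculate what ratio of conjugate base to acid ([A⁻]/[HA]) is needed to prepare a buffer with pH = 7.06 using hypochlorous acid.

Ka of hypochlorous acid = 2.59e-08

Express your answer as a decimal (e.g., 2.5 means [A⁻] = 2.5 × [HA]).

pKa = -log(2.59e-08) = 7.5867. pH = pKa + log([A⁻]/[HA]), so log([A⁻]/[HA]) = pH − pKa = 7.06 − 7.5867 = -0.5267. [A⁻]/[HA] = 10^(-0.5267) = 0.297

[A⁻]/[HA] = 0.297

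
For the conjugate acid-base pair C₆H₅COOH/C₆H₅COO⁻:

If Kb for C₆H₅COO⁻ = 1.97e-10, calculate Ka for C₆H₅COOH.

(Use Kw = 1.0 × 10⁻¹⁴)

For a conjugate pair Ka × Kb = Kw, so Ka = Kw/Kb = 1.0 × 10⁻¹⁴ / 1.97e-10 = 5.08e-05.

K_a = 5.08e-05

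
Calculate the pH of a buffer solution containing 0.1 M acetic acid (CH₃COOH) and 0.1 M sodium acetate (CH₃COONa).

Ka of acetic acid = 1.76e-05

pKa = -log(1.76e-05) = 4.75. pH = pKa + log([A⁻]/[HA]) = 4.75 + log(0.1/0.1)

pH = 4.75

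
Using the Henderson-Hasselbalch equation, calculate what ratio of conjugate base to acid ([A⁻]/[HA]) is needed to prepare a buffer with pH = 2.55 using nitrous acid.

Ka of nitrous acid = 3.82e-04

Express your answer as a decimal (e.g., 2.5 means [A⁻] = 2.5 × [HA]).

pKa = -log(3.82e-04) = 3.4179. pH = pKa + log([A⁻]/[HA]), so log([A⁻]/[HA]) = pH − pKa = 2.55 − 3.4179 = -0.8679. [A⁻]/[HA] = 10^(-0.8679) = 0.136

[A⁻]/[HA] = 0.136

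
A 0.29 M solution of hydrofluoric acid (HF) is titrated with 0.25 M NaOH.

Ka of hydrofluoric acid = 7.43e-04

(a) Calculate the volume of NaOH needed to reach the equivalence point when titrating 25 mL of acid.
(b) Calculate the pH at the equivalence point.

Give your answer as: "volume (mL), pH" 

moles acid = 0.29 × 25/1000 = 0.00725 mol; V_base = moles/0.25 × 1000 = 29.0 mL. At equivalence only the conjugate base is present: [A⁻] = 0.00725/0.054 = 1.3426e-01 M. Kb = Kw/Ka = 1.35e-11; [OH⁻] = √(Kb × [A⁻]) = 1.3442e-06; pOH = 5.87; pH = 14 - pOH = 8.13.

V = 29.0 mL, pH = 8.13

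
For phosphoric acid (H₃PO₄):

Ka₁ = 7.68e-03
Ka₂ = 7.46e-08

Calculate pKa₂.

pKa₂ = -log(Ka₂) = -log(7.46e-08) = 7.13.

pK_{a2} = 7.13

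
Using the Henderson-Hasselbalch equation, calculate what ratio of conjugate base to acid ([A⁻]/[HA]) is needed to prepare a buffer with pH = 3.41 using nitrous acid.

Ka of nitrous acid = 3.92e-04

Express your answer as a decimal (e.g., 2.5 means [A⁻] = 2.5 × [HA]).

pKa = -log(3.92e-04) = 3.4067. pH = pKa + log([A⁻]/[HA]), so log([A⁻]/[HA]) = pH − pKa = 3.41 − 3.4067 = 0.0033. [A⁻]/[HA] = 10^(0.0033) = 1.01

[A⁻]/[HA] = 1.01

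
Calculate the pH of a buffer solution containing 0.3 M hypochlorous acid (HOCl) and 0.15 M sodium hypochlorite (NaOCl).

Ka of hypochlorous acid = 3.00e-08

pKa = -log(3.00e-08) = 7.52. pH = pKa + log([A⁻]/[HA]) = 7.52 + log(0.15/0.3)

pH = 7.22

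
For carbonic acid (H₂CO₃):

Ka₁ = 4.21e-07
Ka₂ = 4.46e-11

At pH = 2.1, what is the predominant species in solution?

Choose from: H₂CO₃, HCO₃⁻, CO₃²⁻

pKa₁ = 6.38, pKa₂ = 10.35. For a polyprotic acid the predominant species crosses at each pKa: below pKa_n the protonated form dominates, above it the deprotonated form does. At pH = 2.1, the predominant species is H₂CO₃.

H₂CO₃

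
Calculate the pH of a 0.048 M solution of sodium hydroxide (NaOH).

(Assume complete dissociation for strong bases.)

[OH⁻] = 0.048 M for strong base. pOH = -log[OH⁻] = 1.32, pH = 14 - pOH

pH = 12.68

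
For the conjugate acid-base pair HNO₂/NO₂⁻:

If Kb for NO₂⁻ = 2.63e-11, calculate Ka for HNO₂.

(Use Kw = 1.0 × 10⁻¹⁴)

For a conjugate pair Ka × Kb = Kw, so Ka = Kw/Kb = 1.0 × 10⁻¹⁴ / 2.63e-11 = 3.80e-04.

K_a = 3.80e-04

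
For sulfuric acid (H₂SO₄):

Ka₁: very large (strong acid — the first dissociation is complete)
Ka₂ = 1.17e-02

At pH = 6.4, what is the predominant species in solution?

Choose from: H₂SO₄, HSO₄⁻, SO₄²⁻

The first dissociation is complete, so H₂SO₄ itself is never the predominant species in water; pKa₂ = -log(1.17e-02) = 1.93. For a polyprotic acid the predominant species crosses at each pKa: below pKa_n the protonated form dominates, above it the deprotonated form does. At pH = 6.4, the predominant species is SO₄²⁻.

SO₄²⁻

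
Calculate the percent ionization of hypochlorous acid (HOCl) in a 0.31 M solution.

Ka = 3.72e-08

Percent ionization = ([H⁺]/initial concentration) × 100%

Using Ka equilibrium: x² + Ka×x - Ka×C = 0. Solving: [H⁺] = 1.0737e-04. Percent = (1.0737e-04/0.31) × 100

Percent ionization = 0.0346%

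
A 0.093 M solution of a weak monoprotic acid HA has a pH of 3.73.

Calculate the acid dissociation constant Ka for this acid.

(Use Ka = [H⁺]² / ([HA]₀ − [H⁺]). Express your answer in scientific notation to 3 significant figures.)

[H⁺] = 10^(−pH) = 10^(−3.73) = 1.862e-04 M. For HA ⇌ H⁺ + A⁻, Ka = [H⁺][A⁻]/[HA] = [H⁺]² / ([HA]₀ − [H⁺]) = (1.862e-04)² / (0.093 − 1.862e-04) = 3.74e-07.

K_a = 3.74e-07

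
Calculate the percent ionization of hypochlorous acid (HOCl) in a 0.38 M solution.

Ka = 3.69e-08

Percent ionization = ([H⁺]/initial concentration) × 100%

Using Ka equilibrium: x² + Ka×x - Ka×C = 0. Solving: [H⁺] = 1.1840e-04. Percent = (1.1840e-04/0.38) × 100

Percent ionization = 0.0312%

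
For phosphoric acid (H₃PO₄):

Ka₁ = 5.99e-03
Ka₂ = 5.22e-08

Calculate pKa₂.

pKa₂ = -log(Ka₂) = -log(5.22e-08) = 7.28.

pK_{a2} = 7.28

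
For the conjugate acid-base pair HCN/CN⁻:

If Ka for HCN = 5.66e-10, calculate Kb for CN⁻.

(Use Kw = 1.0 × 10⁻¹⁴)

For a conjugate pair Ka × Kb = Kw, so Kb = Kw/Ka = 1.0 × 10⁻¹⁴ / 5.66e-10 = 1.77e-05.

K_b = 1.77e-05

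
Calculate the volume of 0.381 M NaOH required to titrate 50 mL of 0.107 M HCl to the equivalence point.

At equivalence: moles acid = moles base. moles HCl = 0.107 × 50/1000 = 0.00535 mol. V_base = moles / 0.381 × 1000 = 14.0 mL.

V_{base} = 14.0 mL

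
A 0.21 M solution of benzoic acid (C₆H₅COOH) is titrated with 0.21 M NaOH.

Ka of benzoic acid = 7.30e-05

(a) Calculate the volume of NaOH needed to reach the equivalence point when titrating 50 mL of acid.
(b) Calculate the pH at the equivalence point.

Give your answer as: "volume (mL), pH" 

moles acid = 0.21 × 50/1000 = 0.0105 mol; V_base = moles/0.21 × 1000 = 50.0 mL. At equivalence only the conjugate base is present: [A⁻] = 0.0105/0.100 = 1.0500e-01 M. Kb = Kw/Ka = 1.37e-10; [OH⁻] = √(Kb × [A⁻]) = 3.7926e-06; pOH = 5.42; pH = 14 - pOH = 8.58.

V = 50.0 mL, pH = 8.58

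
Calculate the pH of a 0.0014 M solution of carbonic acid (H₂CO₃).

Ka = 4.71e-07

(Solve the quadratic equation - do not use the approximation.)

x² + Ka×x - Ka×C = 0. Using quadratic formula: [H⁺] = 2.5444e-05

pH = 4.59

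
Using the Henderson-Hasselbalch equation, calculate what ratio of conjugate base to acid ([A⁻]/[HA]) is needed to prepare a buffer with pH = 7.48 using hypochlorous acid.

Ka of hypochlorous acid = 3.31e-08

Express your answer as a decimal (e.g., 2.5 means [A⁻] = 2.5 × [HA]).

pKa = -log(3.31e-08) = 7.4802. pH = pKa + log([A⁻]/[HA]), so log([A⁻]/[HA]) = pH − pKa = 7.48 − 7.4802 = -0.0002. [A⁻]/[HA] = 10^(-0.0002) = 1.00

[A⁻]/[HA] = 1.00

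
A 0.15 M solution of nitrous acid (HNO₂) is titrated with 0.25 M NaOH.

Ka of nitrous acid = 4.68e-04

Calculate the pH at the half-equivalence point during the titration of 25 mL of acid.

At half-equivalence [HA] = [A⁻], so Henderson-Hasselbalch gives pH = pKa = -log(4.68e-04) = 3.33.

pH = pKa = 3.33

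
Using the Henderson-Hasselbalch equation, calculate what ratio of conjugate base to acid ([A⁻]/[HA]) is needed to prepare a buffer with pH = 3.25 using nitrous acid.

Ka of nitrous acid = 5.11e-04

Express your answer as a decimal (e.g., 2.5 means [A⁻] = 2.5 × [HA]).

pKa = -log(5.11e-04) = 3.2916. pH = pKa + log([A⁻]/[HA]), so log([A⁻]/[HA]) = pH − pKa = 3.25 − 3.2916 = -0.0416. [A⁻]/[HA] = 10^(-0.0416) = 0.909

[A⁻]/[HA] = 0.909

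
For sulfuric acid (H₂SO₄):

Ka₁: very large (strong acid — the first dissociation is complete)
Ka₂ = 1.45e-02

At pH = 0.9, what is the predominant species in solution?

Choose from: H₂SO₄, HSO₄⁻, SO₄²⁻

The first dissociation is complete, so H₂SO₄ itself is never the predominant species in water; pKa₂ = -log(1.45e-02) = 1.84. For a polyprotic acid the predominant species crosses at each pKa: below pKa_n the protonated form dominates, above it the deprotonated form does. At pH = 0.9, the predominant species is HSO₄⁻.

HSO₄⁻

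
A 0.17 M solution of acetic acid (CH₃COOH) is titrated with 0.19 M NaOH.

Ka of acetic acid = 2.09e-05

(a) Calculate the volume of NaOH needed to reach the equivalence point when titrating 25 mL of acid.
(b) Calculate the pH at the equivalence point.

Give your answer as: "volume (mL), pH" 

moles acid = 0.17 × 25/1000 = 0.00425 mol; V_base = moles/0.19 × 1000 = 22.4 mL. At equivalence only the conjugate base is present: [A⁻] = 0.00425/0.047 = 8.9722e-02 M. Kb = Kw/Ka = 4.78e-10; [OH⁻] = √(Kb × [A⁻]) = 6.5520e-06; pOH = 5.18; pH = 14 - pOH = 8.82.

V = 22.4 mL, pH = 8.82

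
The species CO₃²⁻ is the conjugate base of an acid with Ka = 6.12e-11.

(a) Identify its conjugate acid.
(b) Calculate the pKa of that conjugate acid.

(a) The conjugate acid is formed by adding one H⁺ to CO₃²⁻, giving HCO₃⁻. (b) pKa = -log(Ka) = -log(6.12e-11) = 10.21.

Conjugate acid: HCO₃⁻; pK_a = 10.21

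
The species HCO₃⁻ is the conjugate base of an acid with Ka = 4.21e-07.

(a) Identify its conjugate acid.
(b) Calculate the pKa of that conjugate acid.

(a) The conjugate acid is formed by adding one H⁺ to HCO₃⁻, giving H₂CO₃. (b) pKa = -log(Ka) = -log(4.21e-07) = 6.38.

Conjugate acid: H₂CO₃; pK_a = 6.38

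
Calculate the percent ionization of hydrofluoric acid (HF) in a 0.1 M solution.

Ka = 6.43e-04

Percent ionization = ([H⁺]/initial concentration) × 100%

Using Ka equilibrium: x² + Ka×x - Ka×C = 0. Solving: [H⁺] = 7.7037e-03. Percent = (7.7037e-03/0.1) × 100

Percent ionization = 7.7%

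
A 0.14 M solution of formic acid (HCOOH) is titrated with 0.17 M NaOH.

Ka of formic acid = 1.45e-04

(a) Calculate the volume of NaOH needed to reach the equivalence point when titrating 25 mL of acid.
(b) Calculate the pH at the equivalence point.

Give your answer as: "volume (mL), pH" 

moles acid = 0.14 × 25/1000 = 0.0035 mol; V_base = moles/0.17 × 1000 = 20.6 mL. At equivalence only the conjugate base is present: [A⁻] = 0.0035/0.046 = 7.6774e-02 M. Kb = Kw/Ka = 6.90e-11; [OH⁻] = √(Kb × [A⁻]) = 2.3010e-06; pOH = 5.64; pH = 14 - pOH = 8.36.

V = 20.6 mL, pH = 8.36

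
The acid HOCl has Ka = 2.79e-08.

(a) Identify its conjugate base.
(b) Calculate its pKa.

(a) The conjugate base is formed by removing one H⁺ from HOCl, giving OCl⁻. (b) pKa = -log(Ka) = -log(2.79e-08) = 7.55.

Conjugate base: OCl⁻; pK_a = 7.55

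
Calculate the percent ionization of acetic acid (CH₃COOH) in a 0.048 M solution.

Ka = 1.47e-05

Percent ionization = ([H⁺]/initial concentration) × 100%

Using Ka equilibrium: x² + Ka×x - Ka×C = 0. Solving: [H⁺] = 8.3268e-04. Percent = (8.3268e-04/0.048) × 100

Percent ionization = 1.73%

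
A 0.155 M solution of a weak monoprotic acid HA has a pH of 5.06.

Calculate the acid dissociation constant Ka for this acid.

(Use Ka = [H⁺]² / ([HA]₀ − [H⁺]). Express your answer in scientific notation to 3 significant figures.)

[H⁺] = 10^(−pH) = 10^(−5.06) = 8.710e-06 M. For HA ⇌ H⁺ + A⁻, Ka = [H⁺][A⁻]/[HA] = [H⁺]² / ([HA]₀ − [H⁺]) = (8.710e-06)² / (0.155 − 8.710e-06) = 4.89e-10.

K_a = 4.89e-10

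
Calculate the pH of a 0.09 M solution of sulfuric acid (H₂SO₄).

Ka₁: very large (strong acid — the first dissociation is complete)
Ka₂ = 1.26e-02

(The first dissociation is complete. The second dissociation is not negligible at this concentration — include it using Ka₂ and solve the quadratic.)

First dissociation is complete: [H⁺]₀ = [HSO₄⁻]₀ = C = 0.09 M. Second dissociation HSO₄⁻ ⇌ H⁺ + SO₄²⁻: let x = [SO₄²⁻]. Ka₂ = (C + x)·x / (C − x) = 1.26e-02 → x² + (C + Ka₂)·x − Ka₂·C = 0 → x² + 0.10260·x − 1.134e-03 = 0. x = (−0.10260 + √(0.10260² + 4 × 1.134e-03)) / 2 = 1.0065e-02 M. [H⁺] = C + x = 0.09 + 1.0065e-02 = 1.0007e-01 M. pH = -log(1.0007e-01) = 1.00.

pH = 1.00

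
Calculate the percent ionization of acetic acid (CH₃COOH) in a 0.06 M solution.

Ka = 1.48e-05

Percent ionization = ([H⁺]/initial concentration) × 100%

Using Ka equilibrium: x² + Ka×x - Ka×C = 0. Solving: [H⁺] = 9.3497e-04. Percent = (9.3497e-04/0.06) × 100

Percent ionization = 1.56%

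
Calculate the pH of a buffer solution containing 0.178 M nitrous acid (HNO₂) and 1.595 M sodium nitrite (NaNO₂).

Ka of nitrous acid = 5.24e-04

pKa = -log(5.24e-04) = 3.28. pH = pKa + log([A⁻]/[HA]) = 3.28 + log(1.595/0.178)

pH = 4.23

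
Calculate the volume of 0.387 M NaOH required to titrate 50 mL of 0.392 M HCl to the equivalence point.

At equivalence: moles acid = moles base. moles HCl = 0.392 × 50/1000 = 0.0196 mol. V_base = moles / 0.387 × 1000 = 50.6 mL.

V_{base} = 50.6 mL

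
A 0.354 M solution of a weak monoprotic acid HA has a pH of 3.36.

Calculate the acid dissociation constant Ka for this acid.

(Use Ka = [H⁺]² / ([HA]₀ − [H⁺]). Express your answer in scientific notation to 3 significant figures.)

[H⁺] = 10^(−pH) = 10^(−3.36) = 4.365e-04 M. For HA ⇌ H⁺ + A⁻, Ka = [H⁺][A⁻]/[HA] = [H⁺]² / ([HA]₀ − [H⁺]) = (4.365e-04)² / (0.354 − 4.365e-04) = 5.39e-07.

K_a = 5.39e-07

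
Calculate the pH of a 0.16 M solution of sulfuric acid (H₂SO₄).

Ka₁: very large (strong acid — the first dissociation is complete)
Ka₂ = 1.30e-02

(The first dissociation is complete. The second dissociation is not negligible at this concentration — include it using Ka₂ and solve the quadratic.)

First dissociation is complete: [H⁺]₀ = [HSO₄⁻]₀ = C = 0.16 M. Second dissociation HSO₄⁻ ⇌ H⁺ + SO₄²⁻: let x = [SO₄²⁻]. Ka₂ = (C + x)·x / (C − x) = 1.30e-02 → x² + (C + Ka₂)·x − Ka₂·C = 0 → x² + 0.17300·x − 2.080e-03 = 0. x = (−0.17300 + √(0.17300² + 4 × 2.080e-03)) / 2 = 1.1287e-02 M. [H⁺] = C + x = 0.16 + 1.1287e-02 = 1.7129e-01 M. pH = -log(1.7129e-01) = 0.77.

pH = 0.77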